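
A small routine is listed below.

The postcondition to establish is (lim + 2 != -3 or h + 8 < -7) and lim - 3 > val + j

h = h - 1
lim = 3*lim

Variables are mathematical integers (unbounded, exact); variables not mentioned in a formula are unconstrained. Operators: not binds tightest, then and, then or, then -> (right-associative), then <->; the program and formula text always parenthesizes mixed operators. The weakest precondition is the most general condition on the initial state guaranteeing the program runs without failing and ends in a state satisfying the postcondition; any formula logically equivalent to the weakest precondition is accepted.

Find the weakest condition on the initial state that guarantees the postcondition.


Working backward. After the program, the postcondition (lim + 2 != -3 or h + 8 < -7) and lim - 3 > val + j must hold; in canonical form it is (lim != -5 or h < -15) and lim > j + val + 3.
Before lim := 3*lim: (3*lim != -5 or h < -15) and 3*lim > j + val + 3
Before h := h - 1: (3*lim != -5 or h < -14) and 3*lim > j + val + 3
Answer: WP = (3*lim != -5 or h < -14) and 3*lim > j + val + 3


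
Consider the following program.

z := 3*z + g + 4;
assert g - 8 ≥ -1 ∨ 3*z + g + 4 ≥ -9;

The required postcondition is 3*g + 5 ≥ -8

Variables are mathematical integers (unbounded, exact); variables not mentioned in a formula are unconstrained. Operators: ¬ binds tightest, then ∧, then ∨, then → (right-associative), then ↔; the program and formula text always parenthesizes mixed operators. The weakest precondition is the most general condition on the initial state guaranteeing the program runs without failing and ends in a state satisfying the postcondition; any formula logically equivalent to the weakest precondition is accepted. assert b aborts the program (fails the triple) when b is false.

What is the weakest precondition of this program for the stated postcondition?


Working backward. After the program, the postcondition 3*g + 5 ≥ -8 must hold; in canonical form it is 3*g ≥ -13.
Before assert g - 8 ≥ -1 ∨ 3*z + g + 4 ≥ -9: (g ≥ 7 ∨ g + 3*z ≥ -13) ∧ 3*g ≥ -13
Before z := 3*z + g + 4: (g ≥ 7 ∨ 4*g + 9*z ≥ -25) ∧ 3*g ≥ -13
Answer: WP = (g ≥ 7 ∨ 4*g + 9*z ≥ -25) ∧ 3*g ≥ -13


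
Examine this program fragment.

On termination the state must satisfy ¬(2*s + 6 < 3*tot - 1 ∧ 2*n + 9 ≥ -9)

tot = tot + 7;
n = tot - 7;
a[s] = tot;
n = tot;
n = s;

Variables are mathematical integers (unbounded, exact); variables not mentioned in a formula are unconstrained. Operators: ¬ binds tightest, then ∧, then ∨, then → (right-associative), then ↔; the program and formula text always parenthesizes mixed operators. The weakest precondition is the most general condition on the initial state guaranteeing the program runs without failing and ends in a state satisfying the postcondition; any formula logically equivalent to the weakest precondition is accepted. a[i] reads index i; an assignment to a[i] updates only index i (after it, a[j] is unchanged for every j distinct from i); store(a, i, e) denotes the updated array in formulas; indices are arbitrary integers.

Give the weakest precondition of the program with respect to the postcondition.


Working backward. After the program, the postcondition ¬(2*s + 6 < 3*tot - 1 ∧ 2*n + 9 ≥ -9) must hold; in canonical form it is ¬(2*s < 3*tot - 7 ∧ 2*n ≥ -18).
Before n := s: ¬(2*s < 3*tot - 7 ∧ 2*s ≥ -18)
Before n := tot: ¬(2*s < 3*tot - 7 ∧ 2*s ≥ -18)
Before a[s] := tot: ¬(2*s < 3*tot - 7 ∧ 2*s ≥ -18)
Before n := tot - 7: ¬(2*s < 3*tot - 7 ∧ 2*s ≥ -18)
Before tot := tot + 7: ¬(2*s < 3*tot + 14 ∧ 2*s ≥ -18)
Answer: WP = ¬(2*s < 3*tot + 14 ∧ 2*s ≥ -18)


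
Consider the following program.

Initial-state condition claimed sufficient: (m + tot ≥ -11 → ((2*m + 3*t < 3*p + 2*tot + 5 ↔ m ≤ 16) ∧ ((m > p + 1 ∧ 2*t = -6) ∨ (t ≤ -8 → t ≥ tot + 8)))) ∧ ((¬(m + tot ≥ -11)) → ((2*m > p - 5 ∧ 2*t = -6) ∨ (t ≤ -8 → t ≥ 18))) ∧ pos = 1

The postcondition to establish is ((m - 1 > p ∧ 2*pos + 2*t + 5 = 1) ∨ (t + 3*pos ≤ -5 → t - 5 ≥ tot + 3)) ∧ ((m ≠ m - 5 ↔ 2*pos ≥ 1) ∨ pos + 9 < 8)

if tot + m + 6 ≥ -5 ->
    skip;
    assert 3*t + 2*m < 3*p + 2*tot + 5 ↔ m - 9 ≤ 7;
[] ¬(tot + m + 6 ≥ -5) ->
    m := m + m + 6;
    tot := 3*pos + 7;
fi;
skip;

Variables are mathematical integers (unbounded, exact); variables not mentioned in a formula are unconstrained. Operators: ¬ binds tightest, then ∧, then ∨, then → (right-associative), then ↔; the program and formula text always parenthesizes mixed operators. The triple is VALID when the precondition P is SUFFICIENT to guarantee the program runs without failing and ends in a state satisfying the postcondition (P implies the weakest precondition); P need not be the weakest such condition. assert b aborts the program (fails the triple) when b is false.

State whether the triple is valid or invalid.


Working backward. After the program, the postcondition ((m - 1 > p ∧ 2*pos + 2*t + 5 = 1) ∨ (t + 3*pos ≤ -5 → t - 5 ≥ tot + 3)) ∧ ((m ≠ m - 5 ↔ 2*pos ≥ 1) ∨ pos + 9 < 8) must hold; in canonical form it is ((m > p + 1 ∧ 2*pos + 2*t = -4) ∨ (3*pos + t ≤ -5 → t ≥ tot + 8)) ∧ (2*pos ≥ 1 ∨ pos < -1).
Before skip: ((m > p + 1 ∧ 2*pos + 2*t = -4) ∨ (3*pos + t ≤ -5 → t ≥ tot + 8)) ∧ (2*pos ≥ 1 ∨ pos < -1)
Then branch requires (2*m + 3*t < 3*p + 2*tot + 5 ↔ m ≤ 16) ∧ ((m > p + 1 ∧ 2*pos + 2*t = -4) ∨ (3*pos + t ≤ -5 → t ≥ tot + 8)) ∧ (2*pos ≥ 1 ∨ pos < -1); else branch requires ((2*m > p - 5 ∧ 2*pos + 2*t = -4) ∨ (3*pos + t ≤ -5 → t ≥ 3*pos + 15)) ∧ (2*pos ≥ 1 ∨ pos < -1).
Before the if: (m + tot ≥ -11 → ((2*m + 3*t < 3*p + 2*tot + 5 ↔ m ≤ 16) ∧ ((m > p + 1 ∧ 2*pos + 2*t = -4) ∨ (3*pos + t ≤ -5 → t ≥ tot + 8)) ∧ (2*pos ≥ 1 ∨ pos < -1))) ∧ ((¬(m + tot ≥ -11)) → (((2*m > p - 5 ∧ 2*pos + 2*t = -4) ∨ (3*pos + t ≤ -5 → t ≥ 3*pos + 15)) ∧ (2*pos ≥ 1 ∨ pos < -1)))
The weakest precondition is (m + tot ≥ -11 → ((2*m + 3*t < 3*p + 2*tot + 5 ↔ m ≤ 16) ∧ ((m > p + 1 ∧ 2*pos + 2*t = -4) ∨ (3*pos + t ≤ -5 → t ≥ tot + 8)) ∧ (2*pos ≥ 1 ∨ pos < -1))) ∧ ((¬(m + tot ≥ -11)) → (((2*m > p - 5 ∧ 2*pos + 2*t = -4) ∨ (3*pos + t ≤ -5 → t ≥ 3*pos + 15)) ∧ (2*pos ≥ 1 ∨ pos < -1))).
Check whether (m + tot ≥ -11 → ((2*m + 3*t < 3*p + 2*tot + 5 ↔ m ≤ 16) ∧ ((m > p + 1 ∧ 2*t = -6) ∨ (t ≤ -8 → t ≥ tot + 8)))) ∧ ((¬(m + tot ≥ -11)) → ((2*m > p - 5 ∧ 2*t = -6) ∨ (t ≤ -8 → t ≥ 18))) ∧ pos = 1 implies it.
Every state satisfying the precondition satisfies the weakest precondition: the implication holds.
Answer: valid


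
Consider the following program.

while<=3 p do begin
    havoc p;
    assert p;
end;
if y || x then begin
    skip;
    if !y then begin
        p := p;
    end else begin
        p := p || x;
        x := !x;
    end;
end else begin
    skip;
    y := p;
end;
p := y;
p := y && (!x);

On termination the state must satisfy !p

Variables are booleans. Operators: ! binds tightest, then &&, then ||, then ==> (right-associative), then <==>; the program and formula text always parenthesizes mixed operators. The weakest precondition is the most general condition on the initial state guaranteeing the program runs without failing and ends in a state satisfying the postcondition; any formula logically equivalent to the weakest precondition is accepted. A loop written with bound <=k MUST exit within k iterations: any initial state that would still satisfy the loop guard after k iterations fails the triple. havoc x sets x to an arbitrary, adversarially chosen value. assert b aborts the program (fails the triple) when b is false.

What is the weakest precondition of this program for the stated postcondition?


Working backward. After the program, !p must hold.
Before p := y && (!x): !(y && (!x))
Before p := y: !(y && (!x))
Then branch requires ((!y) ==> (!(y && (!x)))) && (y ==> (!(y && x))); else branch requires !(p && (!x)).
Before the if: ((y || x) ==> (((!y) ==> (!(y && (!x)))) && (y ==> (!(y && x))))) && ((!(y || x)) ==> (!(p && (!x))))
Before the loop (bound <=3), unroll the exhaustion recursion (WP_0 = exit-now case; WP_j = one more guarded iteration, up to j = 3):
  WP_0: (!p) && ((y || x) ==> (((!y) ==> (!(y && (!x)))) && (y ==> (!(y && x))))) && ((!(y || x)) ==> (!(p && (!x))))
  WP_1: (!p) && ((!p) ==> (((y || x) ==> (((!y) ==> (!(y && (!x)))) && (y ==> (!(y && x))))) && ((!(y || x)) ==> (!(p && (!x))))))
  WP_2: (!p) && ((!p) ==> (((y || x) ==> (((!y) ==> (!(y && (!x)))) && (y ==> (!(y && x))))) && ((!(y || x)) ==> (!(p && (!x))))))
  WP_3: (!p) && ((!p) ==> (((y || x) ==> (((!y) ==> (!(y && (!x)))) && (y ==> (!(y && x))))) && ((!(y || x)) ==> (!(p && (!x))))))
So before the loop: (!p) && ((!p) ==> (((y || x) ==> (((!y) ==> (!(y && (!x)))) && (y ==> (!(y && x))))) && ((!(y || x)) ==> (!(p && (!x))))))
Answer: WP = (!p) && ((!p) ==> (((y || x) ==> (((!y) ==> (!(y && (!x)))) && (y ==> (!(y && x))))) && ((!(y || x)) ==> (!(p && (!x))))))


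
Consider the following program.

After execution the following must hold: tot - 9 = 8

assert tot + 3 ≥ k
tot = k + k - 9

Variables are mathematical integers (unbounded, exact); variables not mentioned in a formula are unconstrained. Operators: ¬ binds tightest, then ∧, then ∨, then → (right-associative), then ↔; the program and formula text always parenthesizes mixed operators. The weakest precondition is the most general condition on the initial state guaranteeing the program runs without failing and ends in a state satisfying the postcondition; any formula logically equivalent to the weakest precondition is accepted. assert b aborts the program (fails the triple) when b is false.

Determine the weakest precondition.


Working backward. After the program, the postcondition tot - 9 = 8 must hold; in canonical form it is tot = 17.
Before tot := k + k - 9: 2*k = 26
Before assert tot + 3 ≥ k: tot ≥ k - 3 ∧ 2*k = 26
Answer: WP = tot ≥ k - 3 ∧ 2*k = 26


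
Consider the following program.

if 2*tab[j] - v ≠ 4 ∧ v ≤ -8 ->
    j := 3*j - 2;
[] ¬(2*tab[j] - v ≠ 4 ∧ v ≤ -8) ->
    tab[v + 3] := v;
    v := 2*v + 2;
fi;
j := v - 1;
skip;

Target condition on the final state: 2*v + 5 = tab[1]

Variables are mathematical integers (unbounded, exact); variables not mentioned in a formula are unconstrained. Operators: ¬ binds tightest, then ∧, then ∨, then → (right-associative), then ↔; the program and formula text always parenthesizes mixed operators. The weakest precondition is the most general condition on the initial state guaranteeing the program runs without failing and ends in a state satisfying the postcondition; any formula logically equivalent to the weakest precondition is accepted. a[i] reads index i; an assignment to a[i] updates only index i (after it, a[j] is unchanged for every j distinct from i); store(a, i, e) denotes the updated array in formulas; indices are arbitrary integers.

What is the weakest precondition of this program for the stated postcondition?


Working backward. After the program, the postcondition 2*v + 5 = tab[1] must hold; in canonical form it is 2*v = tab[1] - 5.
Before skip: 2*v = tab[1] - 5
Before j := v - 1: 2*v = tab[1] - 5
Then branch requires 2*v = tab[1] - 5; else branch requires 4*v = store(tab, v + 3, v)[1] - 9.
Before the if: ((2*tab[j] ≠ v + 4 ∧ v ≤ -8) → 2*v = tab[1] - 5) ∧ ((¬(2*tab[j] ≠ v + 4 ∧ v ≤ -8)) → 4*v = store(tab, v + 3, v)[1] - 9)
Answer: WP = ((2*tab[j] ≠ v + 4 ∧ v ≤ -8) → 2*v = tab[1] - 5) ∧ ((¬(2*tab[j] ≠ v + 4 ∧ v ≤ -8)) → 4*v = store(tab, v + 3, v)[1] - 9)


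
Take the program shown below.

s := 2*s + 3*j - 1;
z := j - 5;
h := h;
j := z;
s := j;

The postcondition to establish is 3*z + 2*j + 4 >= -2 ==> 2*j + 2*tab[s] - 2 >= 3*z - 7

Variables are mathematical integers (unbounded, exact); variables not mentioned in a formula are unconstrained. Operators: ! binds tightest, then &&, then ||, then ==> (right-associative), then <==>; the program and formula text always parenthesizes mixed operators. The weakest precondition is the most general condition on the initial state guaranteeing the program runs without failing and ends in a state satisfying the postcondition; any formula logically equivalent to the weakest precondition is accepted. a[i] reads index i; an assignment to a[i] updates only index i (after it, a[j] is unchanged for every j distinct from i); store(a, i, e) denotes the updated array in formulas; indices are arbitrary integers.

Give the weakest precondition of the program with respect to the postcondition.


Working backward. After the program, the postcondition 3*z + 2*j + 4 >= -2 ==> 2*j + 2*tab[s] - 2 >= 3*z - 7 must hold; in canonical form it is 2*j + 3*z >= -6 ==> 2*tab[s] + 2*j >= 3*z - 5.
Before s := j: 2*j + 3*z >= -6 ==> 2*tab[j] + 2*j >= 3*z - 5
Before j := z: 5*z >= -6 ==> 2*tab[z] >= z - 5
Before h := h: 5*z >= -6 ==> 2*tab[z] >= z - 5
Before z := j - 5: 5*j >= 19 ==> 2*tab[j - 5] >= j - 10
Before s := 2*s + 3*j - 1: 5*j >= 19 ==> 2*tab[j - 5] >= j - 10
Answer: WP = 5*j >= 19 ==> 2*tab[j - 5] >= j - 10


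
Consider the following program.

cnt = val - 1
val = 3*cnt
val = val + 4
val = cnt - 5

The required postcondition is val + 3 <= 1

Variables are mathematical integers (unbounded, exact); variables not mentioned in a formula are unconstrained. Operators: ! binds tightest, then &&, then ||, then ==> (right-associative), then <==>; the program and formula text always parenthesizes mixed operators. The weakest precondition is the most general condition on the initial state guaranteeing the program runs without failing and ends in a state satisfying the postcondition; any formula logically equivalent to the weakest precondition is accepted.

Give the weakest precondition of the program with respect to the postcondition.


Working backward. After the program, the postcondition val + 3 <= 1 must hold; in canonical form it is val <= -2.
Before val := cnt - 5: cnt <= 3
Before val := val + 4: cnt <= 3
Before val := 3*cnt: cnt <= 3
Before cnt := val - 1: val <= 4
Answer: WP = val <= 4


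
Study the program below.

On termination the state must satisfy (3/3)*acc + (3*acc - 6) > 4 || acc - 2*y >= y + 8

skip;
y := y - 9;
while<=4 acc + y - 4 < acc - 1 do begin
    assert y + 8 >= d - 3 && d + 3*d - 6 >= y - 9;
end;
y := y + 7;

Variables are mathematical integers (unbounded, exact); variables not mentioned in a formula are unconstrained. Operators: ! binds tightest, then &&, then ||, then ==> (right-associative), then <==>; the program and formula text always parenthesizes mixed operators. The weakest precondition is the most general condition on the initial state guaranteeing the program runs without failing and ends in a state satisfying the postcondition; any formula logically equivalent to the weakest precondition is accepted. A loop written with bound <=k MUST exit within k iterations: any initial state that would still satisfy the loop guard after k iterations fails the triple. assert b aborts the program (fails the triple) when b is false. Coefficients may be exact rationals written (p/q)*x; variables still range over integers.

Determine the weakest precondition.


Working backward. After the program, the postcondition (3/3)*acc + (3*acc - 6) > 4 || acc - 2*y >= y + 8 must hold; in canonical form it is 4*acc > 10 || acc >= 3*y + 8.
Before y := y + 7: 4*acc > 10 || acc >= 3*y + 29
Before the loop (bound <=4), unroll the exhaustion recursion (WP_0 = exit-now case; WP_j = one more guarded iteration, up to j = 4):
  WP_0: (!(y < 3)) && (4*acc > 10 || acc >= 3*y + 29)
  WP_1: (y < 3 ==> (y >= d - 11 && 4*d >= y - 3 && (!(y < 3)) && (4*acc > 10 || acc >= 3*y + 29))) && ((!(y < 3)) ==> (4*acc > 10 || acc >= 3*y + 29))
  WP_2: (y < 3 ==> (y >= d - 11 && 4*d >= y - 3 && (y < 3 ==> (y >= d - 11 && 4*d >= y - 3 && (!(y < 3)) && (4*acc > 10 || acc >= 3*y + 29))) && ((!(y < 3)) ==> (4*acc > 10 || acc >= 3*y + 29)))) && ((!(y < 3)) ==> (4*acc > 10 || acc >= 3*y + 29))
  WP_3: (y < 3 ==> (y >= d - 11 && 4*d >= y - 3 && (y < 3 ==> (y >= d - 11 && 4*d >= y - 3 && (y < 3 ==> (y >= d - 11 && 4*d >= y - 3 && (!(y < 3)) && (4*acc > 10 || acc >= 3*y + 29))) && ((!(y < 3)) ==> (4*acc > 10 || acc >= 3*y + 29)))) && ((!(y < 3)) ==> (4*acc > 10 || acc >= 3*y + 29)))) && ((!(y < 3)) ==> (4*acc > 10 || acc >= 3*y + 29))
  WP_4: (y < 3 ==> (y >= d - 11 && 4*d >= y - 3 && (y < 3 ==> (y >= d - 11 && 4*d >= y - 3 && (y < 3 ==> (y >= d - 11 && 4*d >= y - 3 && (y < 3 ==> (y >= d - 11 && 4*d >= y - 3 && (!(y < 3)) && (4*acc > 10 || acc >= 3*y + 29))) && ((!(y < 3)) ==> (4*acc > 10 || acc >= 3*y + 29)))) && ((!(y < 3)) ==> (4*acc > 10 || acc >= 3*y + 29)))) && ((!(y < 3)) ==> (4*acc > 10 || acc >= 3*y + 29)))) && ((!(y < 3)) ==> (4*acc > 10 || acc >= 3*y + 29))
So before the loop: (y < 3 ==> (y >= d - 11 && 4*d >= y - 3 && (y < 3 ==> (y >= d - 11 && 4*d >= y - 3 && (y < 3 ==> (y >= d - 11 && 4*d >= y - 3 && (y < 3 ==> (y >= d - 11 && 4*d >= y - 3 && (!(y < 3)) && (4*acc > 10 || acc >= 3*y + 29))) && ((!(y < 3)) ==> (4*acc > 10 || acc >= 3*y + 29)))) && ((!(y < 3)) ==> (4*acc > 10 || acc >= 3*y + 29)))) && ((!(y < 3)) ==> (4*acc > 10 || acc >= 3*y + 29)))) && ((!(y < 3)) ==> (4*acc > 10 || acc >= 3*y + 29))
Before y := y - 9: (y < 12 ==> (y >= d - 2 && 4*d >= y - 12 && (y < 12 ==> (y >= d - 2 && 4*d >= y - 12 && (y < 12 ==> (y >= d - 2 && 4*d >= y - 12 && (y < 12 ==> (y >= d - 2 && 4*d >= y - 12 && (!(y < 12)) && (4*acc > 10 || acc >= 3*y + 2))) && ((!(y < 12)) ==> (4*acc > 10 || acc >= 3*y + 2)))) && ((!(y < 12)) ==> (4*acc > 10 || acc >= 3*y + 2)))) && ((!(y < 12)) ==> (4*acc > 10 || acc >= 3*y + 2)))) && ((!(y < 12)) ==> (4*acc > 10 || acc >= 3*y + 2))
Before skip: (y < 12 ==> (y >= d - 2 && 4*d >= y - 12 && (y < 12 ==> (y >= d - 2 && 4*d >= y - 12 && (y < 12 ==> (y >= d - 2 && 4*d >= y - 12 && (y < 12 ==> (y >= d - 2 && 4*d >= y - 12 && (!(y < 12)) && (4*acc > 10 || acc >= 3*y + 2))) && ((!(y < 12)) ==> (4*acc > 10 || acc >= 3*y + 2)))) && ((!(y < 12)) ==> (4*acc > 10 || acc >= 3*y + 2)))) && ((!(y < 12)) ==> (4*acc > 10 || acc >= 3*y + 2)))) && ((!(y < 12)) ==> (4*acc > 10 || acc >= 3*y + 2))
Answer: WP = (y < 12 ==> (y >= d - 2 && 4*d >= y - 12 && (y < 12 ==> (y >= d - 2 && 4*d >= y - 12 && (y < 12 ==> (y >= d - 2 && 4*d >= y - 12 && (y < 12 ==> (y >= d - 2 && 4*d >= y - 12 && (!(y < 12)) && (4*acc > 10 || acc >= 3*y + 2))) && ((!(y < 12)) ==> (4*acc > 10 || acc >= 3*y + 2)))) && ((!(y < 12)) ==> (4*acc > 10 || acc >= 3*y + 2)))) && ((!(y < 12)) ==> (4*acc > 10 || acc >= 3*y + 2)))) && ((!(y < 12)) ==> (4*acc > 10 || acc >= 3*y + 2))


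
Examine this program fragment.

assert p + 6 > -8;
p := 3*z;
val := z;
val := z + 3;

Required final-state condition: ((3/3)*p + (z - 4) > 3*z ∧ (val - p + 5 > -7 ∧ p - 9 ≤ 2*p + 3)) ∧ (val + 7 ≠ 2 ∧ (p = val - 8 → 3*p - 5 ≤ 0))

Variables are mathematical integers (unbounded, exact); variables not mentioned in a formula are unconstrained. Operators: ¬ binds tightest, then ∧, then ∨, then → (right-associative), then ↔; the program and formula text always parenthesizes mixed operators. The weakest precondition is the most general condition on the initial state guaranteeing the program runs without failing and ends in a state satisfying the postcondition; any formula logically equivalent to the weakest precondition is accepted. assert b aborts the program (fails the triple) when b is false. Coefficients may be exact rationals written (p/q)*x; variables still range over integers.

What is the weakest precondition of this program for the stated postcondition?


Working backward. After the program, the postcondition ((3/3)*p + (z - 4) > 3*z ∧ (val - p + 5 > -7 ∧ p - 9 ≤ 2*p + 3)) ∧ (val + 7 ≠ 2 ∧ (p = val - 8 → 3*p - 5 ≤ 0)) must hold; in canonical form it is p > 2*z + 4 ∧ val > p - 12 ∧ p ≥ -12 ∧ val ≠ -5 ∧ (p = val - 8 → 3*p ≤ 5).
Before val := z + 3: p > 2*z + 4 ∧ z > p - 15 ∧ p ≥ -12 ∧ z ≠ -8 ∧ (p = z - 5 → 3*p ≤ 5)
Before val := z: p > 2*z + 4 ∧ z > p - 15 ∧ p ≥ -12 ∧ z ≠ -8 ∧ (p = z - 5 → 3*p ≤ 5)
Before p := 3*z: z > 4 ∧ 2*z < 15 ∧ 3*z ≥ -12 ∧ z ≠ -8 ∧ (2*z = -5 → 9*z ≤ 5)
Before assert p + 6 > -8: p > -14 ∧ z > 4 ∧ 2*z < 15 ∧ 3*z ≥ -12 ∧ z ≠ -8 ∧ (2*z = -5 → 9*z ≤ 5)
Answer: WP = p > -14 ∧ z > 4 ∧ 2*z < 15 ∧ 3*z ≥ -12 ∧ z ≠ -8 ∧ (2*z = -5 → 9*z ≤ 5)


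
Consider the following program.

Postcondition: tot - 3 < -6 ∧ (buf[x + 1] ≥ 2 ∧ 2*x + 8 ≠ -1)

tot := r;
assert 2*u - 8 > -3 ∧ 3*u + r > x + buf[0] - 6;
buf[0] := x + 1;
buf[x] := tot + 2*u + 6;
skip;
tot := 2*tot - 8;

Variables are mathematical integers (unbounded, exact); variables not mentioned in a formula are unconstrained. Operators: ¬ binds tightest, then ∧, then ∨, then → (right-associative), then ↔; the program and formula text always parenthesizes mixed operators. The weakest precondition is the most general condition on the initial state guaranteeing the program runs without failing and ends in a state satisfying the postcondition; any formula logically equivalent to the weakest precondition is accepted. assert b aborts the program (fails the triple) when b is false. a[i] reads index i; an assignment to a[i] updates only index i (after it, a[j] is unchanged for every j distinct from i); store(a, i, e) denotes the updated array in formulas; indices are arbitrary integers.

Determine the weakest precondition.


Working backward. After the program, the postcondition tot - 3 < -6 ∧ (buf[x + 1] ≥ 2 ∧ 2*x + 8 ≠ -1) must hold; in canonical form it is tot < -3 ∧ buf[x + 1] ≥ 2 ∧ 2*x ≠ -9.
Before tot := 2*tot - 8: 2*tot < 5 ∧ buf[x + 1] ≥ 2 ∧ 2*x ≠ -9
Before skip: 2*tot < 5 ∧ buf[x + 1] ≥ 2 ∧ 2*x ≠ -9
Before buf[x] := tot + 2*u + 6: 2*tot < 5 ∧ store(buf, x, tot + 2*u + 6)[x + 1] ≥ 2 ∧ 2*x ≠ -9
Before buf[0] := x + 1: 2*tot < 5 ∧ store(store(buf, 0, x + 1), x, tot + 2*u + 6)[x + 1] ≥ 2 ∧ 2*x ≠ -9
Before assert 2*u - 8 > -3 ∧ 3*u + r > x + buf[0] - 6: 2*u > 5 ∧ r + 3*u > buf[0] + x - 6 ∧ 2*tot < 5 ∧ store(store(buf, 0, x + 1), x, tot + 2*u + 6)[x + 1] ≥ 2 ∧ 2*x ≠ -9
Before tot := r: 2*u > 5 ∧ r + 3*u > buf[0] + x - 6 ∧ 2*r < 5 ∧ store(store(buf, 0, x + 1), x, r + 2*u + 6)[x + 1] ≥ 2 ∧ 2*x ≠ -9
Answer: WP = 2*u > 5 ∧ r + 3*u > buf[0] + x - 6 ∧ 2*r < 5 ∧ store(store(buf, 0, x + 1), x, r + 2*u + 6)[x + 1] ≥ 2 ∧ 2*x ≠ -9


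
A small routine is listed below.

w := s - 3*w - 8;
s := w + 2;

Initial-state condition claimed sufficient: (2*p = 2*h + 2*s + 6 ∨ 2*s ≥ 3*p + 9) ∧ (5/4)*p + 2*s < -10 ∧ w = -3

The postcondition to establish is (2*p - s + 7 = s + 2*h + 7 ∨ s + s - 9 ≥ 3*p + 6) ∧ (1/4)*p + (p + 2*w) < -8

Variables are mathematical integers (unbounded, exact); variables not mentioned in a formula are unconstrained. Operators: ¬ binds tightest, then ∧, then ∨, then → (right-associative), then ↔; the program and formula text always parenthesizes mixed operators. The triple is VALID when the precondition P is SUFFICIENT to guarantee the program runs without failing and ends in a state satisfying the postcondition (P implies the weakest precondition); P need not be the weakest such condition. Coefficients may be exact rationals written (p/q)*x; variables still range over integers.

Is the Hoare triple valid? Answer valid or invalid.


Working backward. After the program, the postcondition (2*p - s + 7 = s + 2*h + 7 ∨ s + s - 9 ≥ 3*p + 6) ∧ (1/4)*p + (p + 2*w) < -8 must hold; in canonical form it is (2*p = 2*h + 2*s ∨ 2*s ≥ 3*p + 15) ∧ (5/4)*p + 2*w < -8.
Before s := w + 2: (2*p = 2*h + 2*w + 4 ∨ 2*w ≥ 3*p + 11) ∧ (5/4)*p + 2*w < -8
Before w := s - 3*w - 8: (2*p + 6*w = 2*h + 2*s - 12 ∨ 2*s ≥ 3*p + 6*w + 27) ∧ (5/4)*p + 2*s < 6*w + 8
The weakest precondition is (2*p + 6*w = 2*h + 2*s - 12 ∨ 2*s ≥ 3*p + 6*w + 27) ∧ (5/4)*p + 2*s < 6*w + 8.
Check whether (2*p = 2*h + 2*s + 6 ∨ 2*s ≥ 3*p + 9) ∧ (5/4)*p + 2*s < -10 ∧ w = -3 implies it.
Every state satisfying the precondition satisfies the weakest precondition: the implication holds.
Answer: valid


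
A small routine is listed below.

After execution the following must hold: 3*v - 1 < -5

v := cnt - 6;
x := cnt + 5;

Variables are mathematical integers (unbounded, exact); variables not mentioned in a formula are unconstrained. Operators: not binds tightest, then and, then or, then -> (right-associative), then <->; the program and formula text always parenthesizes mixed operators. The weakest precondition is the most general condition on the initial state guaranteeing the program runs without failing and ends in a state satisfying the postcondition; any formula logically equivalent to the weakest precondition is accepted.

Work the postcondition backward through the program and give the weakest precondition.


Working backward. After the program, the postcondition 3*v - 1 < -5 must hold; in canonical form it is 3*v < -4.
Before x := cnt + 5: 3*v < -4
Before v := cnt - 6: 3*cnt < 14
Answer: WP = 3*cnt < 14


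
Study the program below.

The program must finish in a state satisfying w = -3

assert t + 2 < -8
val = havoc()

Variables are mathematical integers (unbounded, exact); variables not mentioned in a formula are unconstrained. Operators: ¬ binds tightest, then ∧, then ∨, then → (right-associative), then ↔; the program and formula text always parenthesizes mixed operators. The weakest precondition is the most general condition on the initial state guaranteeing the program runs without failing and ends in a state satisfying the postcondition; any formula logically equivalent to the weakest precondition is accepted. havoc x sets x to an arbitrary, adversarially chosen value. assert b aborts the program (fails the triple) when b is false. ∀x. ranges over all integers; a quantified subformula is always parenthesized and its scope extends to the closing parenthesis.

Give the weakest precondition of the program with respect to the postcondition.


Working backward. After the program, w = -3 must hold.
Before havoc val: w = -3
Before assert t + 2 < -8: t < -10 ∧ w = -3
Answer: WP = t < -10 ∧ w = -3


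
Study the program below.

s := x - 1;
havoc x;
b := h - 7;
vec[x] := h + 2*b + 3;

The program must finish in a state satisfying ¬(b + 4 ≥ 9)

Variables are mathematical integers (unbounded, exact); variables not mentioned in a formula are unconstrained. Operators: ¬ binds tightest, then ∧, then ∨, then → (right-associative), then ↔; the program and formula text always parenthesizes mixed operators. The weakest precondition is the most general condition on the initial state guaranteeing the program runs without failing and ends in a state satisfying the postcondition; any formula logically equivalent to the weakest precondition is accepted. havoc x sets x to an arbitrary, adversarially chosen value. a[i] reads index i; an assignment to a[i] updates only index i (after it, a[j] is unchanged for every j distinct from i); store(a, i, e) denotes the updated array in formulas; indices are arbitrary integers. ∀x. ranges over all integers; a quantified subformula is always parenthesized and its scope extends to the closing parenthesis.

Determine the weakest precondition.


Working backward. After the program, the postcondition ¬(b + 4 ≥ 9) must hold; in canonical form it is ¬(b ≥ 5).
Before vec[x] := h + 2*b + 3: ¬(b ≥ 5)
Before b := h - 7: ¬(h ≥ 12)
Before havoc x: ¬(h ≥ 12)
Before s := x - 1: ¬(h ≥ 12)
Answer: WP = ¬(h ≥ 12)


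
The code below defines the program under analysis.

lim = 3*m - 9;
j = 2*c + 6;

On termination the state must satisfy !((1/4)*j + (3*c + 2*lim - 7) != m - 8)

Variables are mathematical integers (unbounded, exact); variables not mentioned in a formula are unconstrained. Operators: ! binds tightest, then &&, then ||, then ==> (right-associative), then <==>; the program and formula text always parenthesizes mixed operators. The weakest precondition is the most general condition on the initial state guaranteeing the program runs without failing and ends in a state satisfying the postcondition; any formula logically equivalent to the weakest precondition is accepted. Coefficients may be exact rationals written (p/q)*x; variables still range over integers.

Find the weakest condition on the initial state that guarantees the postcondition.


Working backward. After the program, the postcondition !((1/4)*j + (3*c + 2*lim - 7) != m - 8) must hold; in canonical form it is !(3*c + (1/4)*j + 2*lim != m - 1).
Before j := 2*c + 6: !((7/2)*c + 2*lim != m - 5/2)
Before lim := 3*m - 9: !((7/2)*c + 5*m != 31/2)
Answer: WP = !((7/2)*c + 5*m != 31/2)


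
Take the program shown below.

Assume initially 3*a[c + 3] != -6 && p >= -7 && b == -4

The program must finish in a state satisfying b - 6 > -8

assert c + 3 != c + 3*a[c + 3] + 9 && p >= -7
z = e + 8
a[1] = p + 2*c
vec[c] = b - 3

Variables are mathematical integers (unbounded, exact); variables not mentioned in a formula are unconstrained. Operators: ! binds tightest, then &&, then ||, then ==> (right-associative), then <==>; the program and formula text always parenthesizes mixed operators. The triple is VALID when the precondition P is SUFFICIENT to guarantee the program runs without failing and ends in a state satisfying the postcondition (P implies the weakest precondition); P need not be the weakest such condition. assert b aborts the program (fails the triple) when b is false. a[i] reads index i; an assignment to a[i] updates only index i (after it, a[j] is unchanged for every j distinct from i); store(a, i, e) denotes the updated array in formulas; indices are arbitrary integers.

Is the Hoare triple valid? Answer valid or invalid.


Working backward. After the program, the postcondition b - 6 > -8 must hold; in canonical form it is b > -2.
Before vec[c] := b - 3: b > -2
Before a[1] := p + 2*c: b > -2
Before z := e + 8: b > -2
Before assert c + 3 != c + 3*a[c + 3] + 9 && p >= -7: 3*a[c + 3] != -6 && p >= -7 && b > -2
The weakest precondition is 3*a[c + 3] != -6 && p >= -7 && b > -2.
Check whether 3*a[c + 3] != -6 && p >= -7 && b == -4 implies it.
Countermodel: at the initial state a = {[0] = -1, elsewhere -1}, b = -4, c = -3, p = -7, the precondition holds but the weakest precondition fails.
Answer: invalid


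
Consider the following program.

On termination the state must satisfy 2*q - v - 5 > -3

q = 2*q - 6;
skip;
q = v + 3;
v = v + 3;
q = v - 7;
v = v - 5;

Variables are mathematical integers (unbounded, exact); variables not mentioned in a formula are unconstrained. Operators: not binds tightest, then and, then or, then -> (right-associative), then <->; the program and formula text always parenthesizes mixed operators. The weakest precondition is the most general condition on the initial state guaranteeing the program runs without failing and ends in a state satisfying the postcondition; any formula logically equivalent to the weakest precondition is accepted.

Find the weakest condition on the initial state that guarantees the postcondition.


Working backward. After the program, the postcondition 2*q - v - 5 > -3 must hold; in canonical form it is 2*q > v + 2.
Before v := v - 5: 2*q > v - 3
Before q := v - 7: v > 11
Before v := v + 3: v > 8
Before q := v + 3: v > 8
Before skip: v > 8
Before q := 2*q - 6: v > 8
Answer: WP = v > 8


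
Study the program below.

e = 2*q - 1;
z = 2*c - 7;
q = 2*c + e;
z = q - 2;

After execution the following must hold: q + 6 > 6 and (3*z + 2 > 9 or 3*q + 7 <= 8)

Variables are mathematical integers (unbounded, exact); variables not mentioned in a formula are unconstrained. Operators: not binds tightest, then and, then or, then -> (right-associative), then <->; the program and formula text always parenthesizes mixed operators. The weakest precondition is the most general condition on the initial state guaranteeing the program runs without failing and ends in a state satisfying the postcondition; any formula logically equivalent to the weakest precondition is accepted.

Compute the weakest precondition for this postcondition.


Working backward. After the program, the postcondition q + 6 > 6 and (3*z + 2 > 9 or 3*q + 7 <= 8) must hold; in canonical form it is q > 0 and (3*z > 7 or 3*q <= 1).
Before z := q - 2: q > 0 and (3*q > 13 or 3*q <= 1)
Before q := 2*c + e: 2*c + e > 0 and (6*c + 3*e > 13 or 6*c + 3*e <= 1)
Before z := 2*c - 7: 2*c + e > 0 and (6*c + 3*e > 13 or 6*c + 3*e <= 1)
Before e := 2*q - 1: 2*c + 2*q > 1 and (6*c + 6*q > 16 or 6*c + 6*q <= 4)
Answer: WP = 2*c + 2*q > 1 and (6*c + 6*q > 16 or 6*c + 6*q <= 4)


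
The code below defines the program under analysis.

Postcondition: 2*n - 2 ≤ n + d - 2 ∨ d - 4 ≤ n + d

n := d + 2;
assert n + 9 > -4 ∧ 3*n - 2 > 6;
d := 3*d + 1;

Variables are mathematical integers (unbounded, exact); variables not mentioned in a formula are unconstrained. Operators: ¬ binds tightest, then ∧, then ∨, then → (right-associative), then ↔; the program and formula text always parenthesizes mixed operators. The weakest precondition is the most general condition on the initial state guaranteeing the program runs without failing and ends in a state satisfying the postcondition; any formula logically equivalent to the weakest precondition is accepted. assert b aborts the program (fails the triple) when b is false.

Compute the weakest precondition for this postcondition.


Working backward. After the program, the postcondition 2*n - 2 ≤ n + d - 2 ∨ d - 4 ≤ n + d must hold; in canonical form it is n ≤ d ∨ n ≥ -4.
Before d := 3*d + 1: n ≤ 3*d + 1 ∨ n ≥ -4
Before assert n + 9 > -4 ∧ 3*n - 2 > 6: n > -13 ∧ 3*n > 8 ∧ (n ≤ 3*d + 1 ∨ n ≥ -4)
Before n := d + 2: d > -15 ∧ 3*d > 2 ∧ (2*d ≥ 1 ∨ d ≥ -6)
Answer: WP = d > -15 ∧ 3*d > 2 ∧ (2*d ≥ 1 ∨ d ≥ -6)


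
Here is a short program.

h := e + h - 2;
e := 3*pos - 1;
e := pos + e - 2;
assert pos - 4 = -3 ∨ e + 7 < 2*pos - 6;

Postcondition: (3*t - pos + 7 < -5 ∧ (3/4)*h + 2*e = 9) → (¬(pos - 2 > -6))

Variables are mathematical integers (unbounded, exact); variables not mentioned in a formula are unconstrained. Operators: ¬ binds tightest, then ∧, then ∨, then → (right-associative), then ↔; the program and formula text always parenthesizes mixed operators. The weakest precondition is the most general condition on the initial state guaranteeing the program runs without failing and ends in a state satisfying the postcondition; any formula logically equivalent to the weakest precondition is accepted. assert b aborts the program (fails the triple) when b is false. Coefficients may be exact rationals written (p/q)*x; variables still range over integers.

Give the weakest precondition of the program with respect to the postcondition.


Working backward. After the program, the postcondition (3*t - pos + 7 < -5 ∧ (3/4)*h + 2*e = 9) → (¬(pos - 2 > -6)) must hold; in canonical form it is (3*t < pos - 12 ∧ 2*e + (3/4)*h = 9) → (¬(pos > -4)).
Before assert pos - 4 = -3 ∨ e + 7 < 2*pos - 6: (pos = 1 ∨ e < 2*pos - 13) ∧ ((3*t < pos - 12 ∧ 2*e + (3/4)*h = 9) → (¬(pos > -4)))
Before e := pos + e - 2: (pos = 1 ∨ e < pos - 11) ∧ ((3*t < pos - 12 ∧ 2*e + (3/4)*h + 2*pos = 13) → (¬(pos > -4)))
Before e := 3*pos - 1: (pos = 1 ∨ 2*pos < -10) ∧ ((3*t < pos - 12 ∧ (3/4)*h + 8*pos = 15) → (¬(pos > -4)))
Before h := e + h - 2: (pos = 1 ∨ 2*pos < -10) ∧ ((3*t < pos - 12 ∧ (3/4)*e + (3/4)*h + 8*pos = 33/2) → (¬(pos > -4)))
Answer: WP = (pos = 1 ∨ 2*pos < -10) ∧ ((3*t < pos - 12 ∧ (3/4)*e + (3/4)*h + 8*pos = 33/2) → (¬(pos > -4)))


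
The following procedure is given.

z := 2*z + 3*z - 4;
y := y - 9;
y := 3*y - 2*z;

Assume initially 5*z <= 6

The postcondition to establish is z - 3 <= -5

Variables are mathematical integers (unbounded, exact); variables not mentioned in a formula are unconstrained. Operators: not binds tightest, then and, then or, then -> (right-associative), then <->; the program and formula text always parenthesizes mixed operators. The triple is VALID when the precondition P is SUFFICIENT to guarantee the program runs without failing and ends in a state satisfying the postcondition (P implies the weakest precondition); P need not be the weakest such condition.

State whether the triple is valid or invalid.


Working backward. After the program, the postcondition z - 3 <= -5 must hold; in canonical form it is z <= -2.
Before y := 3*y - 2*z: z <= -2
Before y := y - 9: z <= -2
Before z := 2*z + 3*z - 4: 5*z <= 2
The weakest precondition is 5*z <= 2.
Check whether 5*z <= 6 implies it.
Countermodel: at the initial state z = 1, the precondition holds but the weakest precondition fails.
Answer: invalid


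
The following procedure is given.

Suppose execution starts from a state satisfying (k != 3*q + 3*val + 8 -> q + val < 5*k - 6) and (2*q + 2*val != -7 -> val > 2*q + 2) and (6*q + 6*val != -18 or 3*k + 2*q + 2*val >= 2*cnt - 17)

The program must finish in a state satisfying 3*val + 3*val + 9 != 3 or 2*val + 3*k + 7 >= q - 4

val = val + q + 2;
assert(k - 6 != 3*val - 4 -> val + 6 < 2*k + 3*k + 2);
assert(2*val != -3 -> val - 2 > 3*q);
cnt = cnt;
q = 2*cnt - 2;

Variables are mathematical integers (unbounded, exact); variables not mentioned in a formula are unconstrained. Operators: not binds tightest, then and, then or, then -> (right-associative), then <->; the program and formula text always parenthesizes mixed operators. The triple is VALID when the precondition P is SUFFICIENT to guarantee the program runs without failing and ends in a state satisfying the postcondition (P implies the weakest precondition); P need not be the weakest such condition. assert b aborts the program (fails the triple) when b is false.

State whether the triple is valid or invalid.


Working backward. After the program, the postcondition 3*val + 3*val + 9 != 3 or 2*val + 3*k + 7 >= q - 4 must hold; in canonical form it is 6*val != -6 or 3*k + 2*val >= q - 11.
Before q := 2*cnt - 2: 6*val != -6 or 3*k + 2*val >= 2*cnt - 13
Before cnt := cnt: 6*val != -6 or 3*k + 2*val >= 2*cnt - 13
Before assert 2*val != -3 -> val - 2 > 3*q: (2*val != -3 -> val > 3*q + 2) and (6*val != -6 or 3*k + 2*val >= 2*cnt - 13)
Before assert k - 6 != 3*val - 4 -> val + 6 < 2*k + 3*k + 2: (k != 3*val + 2 -> val < 5*k - 4) and (2*val != -3 -> val > 3*q + 2) and (6*val != -6 or 3*k + 2*val >= 2*cnt - 13)
Before val := val + q + 2: (k != 3*q + 3*val + 8 -> q + val < 5*k - 6) and (2*q + 2*val != -7 -> val > 2*q) and (6*q + 6*val != -18 or 3*k + 2*q + 2*val >= 2*cnt - 17)
The weakest precondition is (k != 3*q + 3*val + 8 -> q + val < 5*k - 6) and (2*q + 2*val != -7 -> val > 2*q) and (6*q + 6*val != -18 or 3*k + 2*q + 2*val >= 2*cnt - 17).
Check whether (k != 3*q + 3*val + 8 -> q + val < 5*k - 6) and (2*q + 2*val != -7 -> val > 2*q + 2) and (6*q + 6*val != -18 or 3*k + 2*q + 2*val >= 2*cnt - 17) implies it.
Every state satisfying the precondition satisfies the weakest precondition: the implication holds.
Answer: valid


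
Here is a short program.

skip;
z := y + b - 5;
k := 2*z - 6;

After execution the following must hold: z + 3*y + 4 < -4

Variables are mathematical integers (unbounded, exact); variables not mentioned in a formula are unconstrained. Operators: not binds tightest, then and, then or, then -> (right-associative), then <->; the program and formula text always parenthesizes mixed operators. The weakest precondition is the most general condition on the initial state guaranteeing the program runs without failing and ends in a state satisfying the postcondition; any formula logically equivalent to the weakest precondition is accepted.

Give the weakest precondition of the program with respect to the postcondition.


Working backward. After the program, the postcondition z + 3*y + 4 < -4 must hold; in canonical form it is 3*y + z < -8.
Before k := 2*z - 6: 3*y + z < -8
Before z := y + b - 5: b + 4*y < -3
Before skip: b + 4*y < -3
Answer: WP = b + 4*y < -3


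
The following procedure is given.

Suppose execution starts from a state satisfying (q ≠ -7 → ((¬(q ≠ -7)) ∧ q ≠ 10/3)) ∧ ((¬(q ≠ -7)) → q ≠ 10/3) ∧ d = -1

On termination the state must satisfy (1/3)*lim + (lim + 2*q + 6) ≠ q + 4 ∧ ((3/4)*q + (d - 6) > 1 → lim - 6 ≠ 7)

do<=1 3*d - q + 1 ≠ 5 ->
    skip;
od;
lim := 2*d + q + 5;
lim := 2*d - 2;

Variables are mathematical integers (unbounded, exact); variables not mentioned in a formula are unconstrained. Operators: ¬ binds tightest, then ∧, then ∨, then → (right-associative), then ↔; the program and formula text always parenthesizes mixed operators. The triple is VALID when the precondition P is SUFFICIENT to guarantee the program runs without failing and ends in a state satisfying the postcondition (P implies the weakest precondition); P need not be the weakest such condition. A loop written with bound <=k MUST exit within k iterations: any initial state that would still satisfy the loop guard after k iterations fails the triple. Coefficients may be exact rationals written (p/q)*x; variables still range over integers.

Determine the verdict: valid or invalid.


Working backward. After the program, the postcondition (1/3)*lim + (lim + 2*q + 6) ≠ q + 4 ∧ ((3/4)*q + (d - 6) > 1 → lim - 6 ≠ 7) must hold; in canonical form it is (4/3)*lim + q ≠ -2 ∧ (d + (3/4)*q > 7 → lim ≠ 13).
Before lim := 2*d - 2: (8/3)*d + q ≠ 2/3 ∧ (d + (3/4)*q > 7 → 2*d ≠ 15)
Before lim := 2*d + q + 5: (8/3)*d + q ≠ 2/3 ∧ (d + (3/4)*q > 7 → 2*d ≠ 15)
Before the loop (bound <=1), unroll the exhaustion recursion (WP_0 = exit-now case; WP_j = one more guarded iteration, up to j = 1):
  WP_0: (¬(3*d ≠ q + 4)) ∧ (8/3)*d + q ≠ 2/3 ∧ (d + (3/4)*q > 7 → 2*d ≠ 15)
  WP_1: (3*d ≠ q + 4 → ((¬(3*d ≠ q + 4)) ∧ (8/3)*d + q ≠ 2/3 ∧ (d + (3/4)*q > 7 → 2*d ≠ 15))) ∧ ((¬(3*d ≠ q + 4)) → ((8/3)*d + q ≠ 2/3 ∧ (d + (3/4)*q > 7 → 2*d ≠ 15)))
So before the loop: (3*d ≠ q + 4 → ((¬(3*d ≠ q + 4)) ∧ (8/3)*d + q ≠ 2/3 ∧ (d + (3/4)*q > 7 → 2*d ≠ 15))) ∧ ((¬(3*d ≠ q + 4)) → ((8/3)*d + q ≠ 2/3 ∧ (d + (3/4)*q > 7 → 2*d ≠ 15)))
The weakest precondition is (3*d ≠ q + 4 → ((¬(3*d ≠ q + 4)) ∧ (8/3)*d + q ≠ 2/3 ∧ (d + (3/4)*q > 7 → 2*d ≠ 15))) ∧ ((¬(3*d ≠ q + 4)) → ((8/3)*d + q ≠ 2/3 ∧ (d + (3/4)*q > 7 → 2*d ≠ 15))).
Check whether (q ≠ -7 → ((¬(q ≠ -7)) ∧ q ≠ 10/3)) ∧ ((¬(q ≠ -7)) → q ≠ 10/3) ∧ d = -1 implies it.
Every state satisfying the precondition satisfies the weakest precondition: the implication holds.
Answer: valid
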